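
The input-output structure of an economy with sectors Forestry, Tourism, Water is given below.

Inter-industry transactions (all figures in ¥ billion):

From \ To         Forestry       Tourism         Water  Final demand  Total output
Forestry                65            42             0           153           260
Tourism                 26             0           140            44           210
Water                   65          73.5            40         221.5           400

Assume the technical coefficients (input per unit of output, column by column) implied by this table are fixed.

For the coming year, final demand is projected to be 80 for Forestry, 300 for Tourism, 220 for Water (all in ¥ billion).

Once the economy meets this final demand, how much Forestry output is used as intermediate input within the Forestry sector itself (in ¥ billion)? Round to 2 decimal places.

Technical coefficients a_ij = z_ij / X_j:
  a_11 = 65/260 = 0.25, a_21 = 26/260 = 0.10, a_31 = 65/260 = 0.25
  a_12 = 42/210 = 0.20, a_22 = 0/210 = 0.00, a_32 = 73.5/210 = 0.35
  a_13 = 0/400 = 0.00, a_23 = 140/400 = 0.35, a_33 = 40/400 = 0.10
I − A =
  [   0.75    -0.20     0.00]
  [  -0.10     1.00    -0.35]
  [  -0.25    -0.35     0.90]
Cofactors of I−A, C_ij = (−1)^(i+j)·(minor ij) (rows/columns in the sector order above):
  C_11 = (1.00)(0.90) − (-0.35)(-0.35) = 0.7775
  C_12 = −[(-0.10)(0.90) − (-0.35)(-0.25)] = 0.1775
  C_13 = (-0.10)(-0.35) − (1.00)(-0.25) = 0.2850
  C_21 = −[(-0.20)(0.90) − (0.00)(-0.35)] = 0.1800
  C_22 = (0.75)(0.90) − (0.00)(-0.25) = 0.6750
  C_23 = −[(0.75)(-0.35) − (-0.20)(-0.25)] = 0.3125
  C_31 = (-0.20)(-0.35) − (0.00)(1.00) = 0.0700
  C_32 = −[(0.75)(-0.35) − (0.00)(-0.10)] = 0.2625
  C_33 = (0.75)(1.00) − (-0.20)(-0.10) = 0.7300
det(I−A) = Σ_j (I−A)_1j·C_1j = (0.75)(0.7775) + (-0.20)(0.1775) + (0.00)(0.2850) = 0.547625
adj(I−A) = Cᵀ =
  [ 0.7775   0.1800   0.0700]
  [ 0.1775   0.6750   0.2625]
  [ 0.2850   0.3125   0.7300]
(I − A)⁻¹ = adj(I−A) / det(I−A) ≈
  [   1.4198     0.3287     0.1278]
  [   0.3241     1.2326     0.4793]
  [   0.5204     0.5706     1.3330]
First solve x = (I − A)⁻¹ d = adj(I−A)·d / det(I−A); in particular x_1 = (0.7775·80 + 0.1800·300 + 0.0700·220) / 0.547625 = 131.60 / 0.547625 ≈ 240.3104.
Intermediate flow from 1 to 1: z_11 = a_11 · x_1 = 0.25 × 131.60 / 0.547625 = 32.90 / 0.547625 ≈ 60.08.

z_11 = 60.08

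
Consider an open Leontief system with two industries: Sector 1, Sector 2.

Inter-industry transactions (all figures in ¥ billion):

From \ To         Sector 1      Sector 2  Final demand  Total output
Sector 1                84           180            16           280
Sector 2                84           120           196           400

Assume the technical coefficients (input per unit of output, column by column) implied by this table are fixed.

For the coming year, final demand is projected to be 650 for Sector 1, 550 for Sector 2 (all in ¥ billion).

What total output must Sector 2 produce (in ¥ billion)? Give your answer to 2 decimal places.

x_2 = 1633.80

Technical coefficients a_ij = z_ij / X_j:
  a_11 = 84/280 = 0.30, a_21 = 84/280 = 0.30
  a_12 = 180/400 = 0.45, a_22 = 120/400 = 0.30
I − A =
  [   0.70    -0.45]
  [  -0.30     0.70]
det(I−A) = (0.70)(0.70) − (-0.45)(-0.30) = 0.3550
adj(I−A) = [[0.70, 0.45], [0.30, 0.70]]
(I − A)⁻¹ = adj(I−A) / det(I−A) ≈
  [   1.9718     1.2676]
  [   0.8451     1.9718]
x = (I − A)⁻¹ d = adj(I−A)·d / det(I−A), with det(I−A) = 0.3550:
  x_1 = (0.70·650 + 0.45·550) / 0.3550 = 702.50 / 0.3550 ≈ 1978.87
  x_2 = (0.30·650 + 0.70·550) / 0.3550 = 580.00 / 0.3550 ≈ 1633.80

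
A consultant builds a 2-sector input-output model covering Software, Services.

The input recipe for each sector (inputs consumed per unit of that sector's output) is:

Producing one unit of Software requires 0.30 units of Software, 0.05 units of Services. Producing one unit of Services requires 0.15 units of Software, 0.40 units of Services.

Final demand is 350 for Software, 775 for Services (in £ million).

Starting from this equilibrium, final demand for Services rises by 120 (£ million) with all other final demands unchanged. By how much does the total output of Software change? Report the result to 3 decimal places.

I − A =
  [   0.70    -0.15]
  [  -0.05     0.60]
det(I−A) = (0.70)(0.60) − (-0.15)(-0.05) = 0.4125
adj(I−A) = [[0.60, 0.15], [0.05, 0.70]]
(I − A)⁻¹ = adj(I−A) / det(I−A) ≈
  [   1.4545     0.3636]
  [   0.1212     1.6970]
Δx = (I − A)⁻¹ Δd with Δd having +120 in the Services component and 0 elsewhere.
So Δx_1 = L_12 · (+120), where L_12 = adj(I−A)_12 / det(I−A) = 0.15 / 0.4125.
Δx_1 = 0.15 × (+120) / 0.4125 = 18.00 / 0.4125 ≈ 43.636.

Δx_1 = 43.636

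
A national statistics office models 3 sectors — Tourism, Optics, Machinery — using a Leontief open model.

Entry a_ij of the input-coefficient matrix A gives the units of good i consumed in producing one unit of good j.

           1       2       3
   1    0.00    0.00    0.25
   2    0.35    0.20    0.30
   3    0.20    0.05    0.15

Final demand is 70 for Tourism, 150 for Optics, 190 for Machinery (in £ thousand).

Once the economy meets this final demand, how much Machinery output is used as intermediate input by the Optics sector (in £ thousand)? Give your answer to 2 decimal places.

I − A =
  [   1.00     0.00    -0.25]
  [  -0.35     0.80    -0.30]
  [  -0.20    -0.05     0.85]
Cofactors of I−A, C_ij = (−1)^(i+j)·(minor ij) (rows/columns in the sector order above):
  C_11 = (0.80)(0.85) − (-0.30)(-0.05) = 0.6650
  C_12 = −[(-0.35)(0.85) − (-0.30)(-0.20)] = 0.3575
  C_13 = (-0.35)(-0.05) − (0.80)(-0.20) = 0.1775
  C_21 = −[(0.00)(0.85) − (-0.25)(-0.05)] = 0.0125
  C_22 = (1.00)(0.85) − (-0.25)(-0.20) = 0.8000
  C_23 = −[(1.00)(-0.05) − (0.00)(-0.20)] = 0.0500
  C_31 = (0.00)(-0.30) − (-0.25)(0.80) = 0.2000
  C_32 = −[(1.00)(-0.30) − (-0.25)(-0.35)] = 0.3875
  C_33 = (1.00)(0.80) − (0.00)(-0.35) = 0.8000
det(I−A) = Σ_j (I−A)_1j·C_1j = (1.00)(0.6650) + (0.00)(0.3575) + (-0.25)(0.1775) = 0.620625
adj(I−A) = Cᵀ =
  [ 0.6650   0.0125   0.2000]
  [ 0.3575   0.8000   0.3875]
  [ 0.1775   0.0500   0.8000]
(I − A)⁻¹ = adj(I−A) / det(I−A) ≈
  [   1.0715     0.0201     0.3223]
  [   0.5760     1.2890     0.6244]
  [   0.2860     0.0806     1.2890]
First solve x = (I − A)⁻¹ d = adj(I−A)·d / det(I−A); in particular x_2 = (0.3575·70 + 0.8000·150 + 0.3875·190) / 0.620625 = 218.65 / 0.620625 ≈ 352.3061.
Intermediate flow from 3 to 2: z_32 = a_32 · x_2 = 0.05 × 218.65 / 0.620625 = 10.9325 / 0.620625 ≈ 17.62.

z_32 = 17.62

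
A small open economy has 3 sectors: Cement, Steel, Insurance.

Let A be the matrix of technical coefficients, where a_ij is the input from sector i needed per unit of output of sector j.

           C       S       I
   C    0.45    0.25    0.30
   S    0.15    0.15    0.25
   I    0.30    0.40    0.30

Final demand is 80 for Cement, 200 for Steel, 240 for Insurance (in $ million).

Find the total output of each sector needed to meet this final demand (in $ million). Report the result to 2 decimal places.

I − A =
  [   0.55    -0.25    -0.30]
  [  -0.15     0.85    -0.25]
  [  -0.30    -0.40     0.70]
Cofactors of I−A, C_ij = (−1)^(i+j)·(minor ij) (rows/columns in the sector order above):
  C_11 = (0.85)(0.70) − (-0.25)(-0.40) = 0.4950
  C_12 = −[(-0.15)(0.70) − (-0.25)(-0.30)] = 0.1800
  C_13 = (-0.15)(-0.40) − (0.85)(-0.30) = 0.3150
  C_21 = −[(-0.25)(0.70) − (-0.30)(-0.40)] = 0.2950
  C_22 = (0.55)(0.70) − (-0.30)(-0.30) = 0.2950
  C_23 = −[(0.55)(-0.40) − (-0.25)(-0.30)] = 0.2950
  C_31 = (-0.25)(-0.25) − (-0.30)(0.85) = 0.3175
  C_32 = −[(0.55)(-0.25) − (-0.30)(-0.15)] = 0.1825
  C_33 = (0.55)(0.85) − (-0.25)(-0.15) = 0.4300
det(I−A) = Σ_j (I−A)_1j·C_1j = (0.55)(0.4950) + (-0.25)(0.1800) + (-0.30)(0.3150) = 0.13275
adj(I−A) = Cᵀ =
  [ 0.4950   0.2950   0.3175]
  [ 0.1800   0.2950   0.1825]
  [ 0.3150   0.2950   0.4300]
(I − A)⁻¹ = adj(I−A) / det(I−A) ≈
  [   3.7288     2.2222     2.3917]
  [   1.3559     2.2222     1.3748]
  [   2.3729     2.2222     3.2392]
x = (I − A)⁻¹ d = adj(I−A)·d / det(I−A), with det(I−A) = 0.13275:
  x_C = (0.4950·80 + 0.2950·200 + 0.3175·240) / 0.13275 = 174.80 / 0.13275 ≈ 1316.76
  x_S = (0.1800·80 + 0.2950·200 + 0.1825·240) / 0.13275 = 117.20 / 0.13275 ≈ 882.86
  x_I = (0.3150·80 + 0.2950·200 + 0.4300·240) / 0.13275 = 187.40 / 0.13275 ≈ 1411.68

x_C = 1316.76, x_S = 882.86, x_I = 1411.68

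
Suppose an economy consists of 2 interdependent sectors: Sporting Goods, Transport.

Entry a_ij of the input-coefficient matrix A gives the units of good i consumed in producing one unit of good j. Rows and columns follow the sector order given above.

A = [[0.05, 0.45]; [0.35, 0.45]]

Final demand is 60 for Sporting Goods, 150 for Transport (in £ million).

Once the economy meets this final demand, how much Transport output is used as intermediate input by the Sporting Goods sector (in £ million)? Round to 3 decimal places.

I − A =
  [   0.95    -0.45]
  [  -0.35     0.55]
det(I−A) = (0.95)(0.55) − (-0.45)(-0.35) = 0.3650
adj(I−A) = [[0.55, 0.45], [0.35, 0.95]]
(I − A)⁻¹ = adj(I−A) / det(I−A) ≈
  [   1.5068     1.2329]
  [   0.9589     2.6027]
First solve x = (I − A)⁻¹ d = adj(I−A)·d / det(I−A); in particular x_S = (0.55·60 + 0.45·150) / 0.3650 = 100.50 / 0.3650 ≈ 275.34247.
Intermediate flow from T to S: z_TS = a_TS · x_S = 0.35 × 100.50 / 0.3650 = 35.175 / 0.3650 ≈ 96.370.

z_TS = 96.370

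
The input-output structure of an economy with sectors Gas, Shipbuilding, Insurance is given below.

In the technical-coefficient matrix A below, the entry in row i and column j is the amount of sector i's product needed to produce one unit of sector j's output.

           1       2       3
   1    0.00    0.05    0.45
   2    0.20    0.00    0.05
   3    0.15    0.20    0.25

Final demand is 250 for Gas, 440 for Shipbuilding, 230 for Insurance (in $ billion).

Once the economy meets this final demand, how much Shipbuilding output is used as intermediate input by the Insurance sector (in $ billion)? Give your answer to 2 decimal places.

z_23 = 28.34

I − A =
  [   1.00    -0.05    -0.45]
  [  -0.20     1.00    -0.05]
  [  -0.15    -0.20     0.75]
Cofactors of I−A, C_ij = (−1)^(i+j)·(minor ij) (rows/columns in the sector order above):
  C_11 = (1.00)(0.75) − (-0.05)(-0.20) = 0.7400
  C_12 = −[(-0.20)(0.75) − (-0.05)(-0.15)] = 0.1575
  C_13 = (-0.20)(-0.20) − (1.00)(-0.15) = 0.1900
  C_21 = −[(-0.05)(0.75) − (-0.45)(-0.20)] = 0.1275
  C_22 = (1.00)(0.75) − (-0.45)(-0.15) = 0.6825
  C_23 = −[(1.00)(-0.20) − (-0.05)(-0.15)] = 0.2075
  C_31 = (-0.05)(-0.05) − (-0.45)(1.00) = 0.4525
  C_32 = −[(1.00)(-0.05) − (-0.45)(-0.20)] = 0.1400
  C_33 = (1.00)(1.00) − (-0.05)(-0.20) = 0.9900
det(I−A) = Σ_j (I−A)_1j·C_1j = (1.00)(0.7400) + (-0.05)(0.1575) + (-0.45)(0.1900) = 0.646625
adj(I−A) = Cᵀ =
  [ 0.7400   0.1275   0.4525]
  [ 0.1575   0.6825   0.1400]
  [ 0.1900   0.2075   0.9900]
(I − A)⁻¹ = adj(I−A) / det(I−A) ≈
  [   1.1444     0.1972     0.6998]
  [   0.2436     1.0555     0.2165]
  [   0.2938     0.3209     1.5310]
First solve x = (I − A)⁻¹ d = adj(I−A)·d / det(I−A); in particular x_3 = (0.1900·250 + 0.2075·440 + 0.9900·230) / 0.646625 = 366.50 / 0.646625 ≈ 566.7891.
Intermediate flow from 2 to 3: z_23 = a_23 · x_3 = 0.05 × 366.50 / 0.646625 = 18.325 / 0.646625 ≈ 28.34.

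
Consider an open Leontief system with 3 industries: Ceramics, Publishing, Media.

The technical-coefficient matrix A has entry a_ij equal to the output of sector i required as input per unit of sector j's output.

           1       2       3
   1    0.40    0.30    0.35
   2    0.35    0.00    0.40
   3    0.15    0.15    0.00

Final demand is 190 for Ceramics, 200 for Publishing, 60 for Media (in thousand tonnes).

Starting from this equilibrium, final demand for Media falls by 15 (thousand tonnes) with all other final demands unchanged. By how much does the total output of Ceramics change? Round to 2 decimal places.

I − A =
  [   0.60    -0.30    -0.35]
  [  -0.35     1.00    -0.40]
  [  -0.15    -0.15     1.00]
Cofactors of I−A, C_ij = (−1)^(i+j)·(minor ij) (rows/columns in the sector order above):
  C_11 = (1.00)(1.00) − (-0.40)(-0.15) = 0.9400
  C_12 = −[(-0.35)(1.00) − (-0.40)(-0.15)] = 0.4100
  C_13 = (-0.35)(-0.15) − (1.00)(-0.15) = 0.2025
  C_21 = −[(-0.30)(1.00) − (-0.35)(-0.15)] = 0.3525
  C_22 = (0.60)(1.00) − (-0.35)(-0.15) = 0.5475
  C_23 = −[(0.60)(-0.15) − (-0.30)(-0.15)] = 0.1350
  C_31 = (-0.30)(-0.40) − (-0.35)(1.00) = 0.4700
  C_32 = −[(0.60)(-0.40) − (-0.35)(-0.35)] = 0.3625
  C_33 = (0.60)(1.00) − (-0.30)(-0.35) = 0.4950
det(I−A) = Σ_j (I−A)_1j·C_1j = (0.60)(0.9400) + (-0.30)(0.4100) + (-0.35)(0.2025) = 0.370125
adj(I−A) = Cᵀ =
  [ 0.9400   0.3525   0.4700]
  [ 0.4100   0.5475   0.3625]
  [ 0.2025   0.1350   0.4950]
(I − A)⁻¹ = adj(I−A) / det(I−A) ≈
  [   2.5397     0.9524     1.2698]
  [   1.1077     1.4792     0.9794]
  [   0.5471     0.3647     1.3374]
Δx = (I − A)⁻¹ Δd with Δd having -15 in the Media component and 0 elsewhere.
So Δx_1 = L_13 · (-15), where L_13 = adj(I−A)_13 / det(I−A) = 0.4700 / 0.370125.
Δx_1 = 0.4700 × (-15) / 0.370125 = -7.05 / 0.370125 ≈ -19.05.

Δx_1 = -19.05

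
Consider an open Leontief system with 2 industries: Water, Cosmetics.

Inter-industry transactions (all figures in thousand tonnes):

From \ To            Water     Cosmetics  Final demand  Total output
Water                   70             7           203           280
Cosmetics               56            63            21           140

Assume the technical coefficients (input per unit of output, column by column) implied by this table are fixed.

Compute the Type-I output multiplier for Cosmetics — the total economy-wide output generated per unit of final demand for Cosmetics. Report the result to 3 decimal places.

m_C = 1.988

Technical coefficients a_ij = z_ij / X_j:
  a_WW = 70/280 = 0.25, a_CW = 56/280 = 0.20
  a_WC = 7/140 = 0.05, a_CC = 63/140 = 0.45
I − A =
  [   0.75    -0.05]
  [  -0.20     0.55]
det(I−A) = (0.75)(0.55) − (-0.05)(-0.20) = 0.4025
adj(I−A) = [[0.55, 0.05], [0.20, 0.75]]
(I − A)⁻¹ = adj(I−A) / det(I−A) ≈
  [   1.3665     0.1242]
  [   0.4969     1.8634]
The output multiplier for sector j is the column-j sum of the Leontief inverse (I − A)⁻¹ = adj(I−A) / det(I−A).
Column C of adj(I−A): (0.05, 0.75); det(I−A) = 0.4025.
m_C = (0.05 + 0.75) / 0.4025 = 0.80 / 0.4025 ≈ 1.988.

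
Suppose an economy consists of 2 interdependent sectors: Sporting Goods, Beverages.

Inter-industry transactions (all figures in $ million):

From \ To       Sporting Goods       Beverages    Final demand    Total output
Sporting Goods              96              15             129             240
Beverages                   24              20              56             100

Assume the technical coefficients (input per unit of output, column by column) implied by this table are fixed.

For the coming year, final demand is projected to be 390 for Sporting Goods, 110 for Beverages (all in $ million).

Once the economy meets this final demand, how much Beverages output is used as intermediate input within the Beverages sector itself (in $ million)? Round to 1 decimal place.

Technical coefficients a_ij = z_ij / X_j:
  a_SS = 96/240 = 0.40, a_BS = 24/240 = 0.10
  a_SB = 15/100 = 0.15, a_BB = 20/100 = 0.20
I − A =
  [   0.60    -0.15]
  [  -0.10     0.80]
det(I−A) = (0.60)(0.80) − (-0.15)(-0.10) = 0.4650
adj(I−A) = [[0.80, 0.15], [0.10, 0.60]]
(I − A)⁻¹ = adj(I−A) / det(I−A) ≈
  [   1.7204     0.3226]
  [   0.2151     1.2903]
First solve x = (I − A)⁻¹ d = adj(I−A)·d / det(I−A); in particular x_B = (0.10·390 + 0.60·110) / 0.4650 = 105.00 / 0.4650 ≈ 225.806.
Intermediate flow from B to B: z_BB = a_BB · x_B = 0.20 × 105.00 / 0.4650 = 21.00 / 0.4650 ≈ 45.2.

z_BB = 45.2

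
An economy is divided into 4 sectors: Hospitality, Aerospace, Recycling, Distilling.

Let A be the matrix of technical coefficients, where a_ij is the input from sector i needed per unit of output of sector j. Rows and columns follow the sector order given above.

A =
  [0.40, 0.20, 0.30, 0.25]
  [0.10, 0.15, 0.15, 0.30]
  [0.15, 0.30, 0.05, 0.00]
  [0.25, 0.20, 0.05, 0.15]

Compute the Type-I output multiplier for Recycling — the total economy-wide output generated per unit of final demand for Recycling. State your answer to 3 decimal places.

I − A =
  [   0.60    -0.20    -0.30    -0.25]
  [  -0.10     0.85    -0.15    -0.30]
  [  -0.15    -0.30     0.95     0.00]
  [  -0.25    -0.20    -0.05     0.85]
Compute the cofactors C_ij = (−1)^(i+j)·(3×3 minor ij) of I−A; the adjugate is their transpose:
adj(I−A) = Cᵀ =
  [ 0.586625   0.289250   0.245375   0.274625]
  [ 0.173375   0.385000   0.125375   0.186875]
  [ 0.147375   0.167250   0.307375   0.102375]
  [ 0.222000   0.185500   0.119750   0.386750]
det(I−A) = Σ_j (I−A)_1j·C_1j = (0.60)(0.586625) + (-0.20)(0.173375) + (-0.30)(0.147375) + (-0.25)(0.222000) = 0.2175875
(I − A)⁻¹ = adj(I−A) / det(I−A) ≈
  [   2.6960     1.3294     1.1277     1.2621]
  [   0.7968     1.7694     0.5762     0.8588]
  [   0.6773     0.7687     1.4127     0.4705]
  [   1.0203     0.8525     0.5504     1.7774]
The output multiplier for sector j is the column-j sum of the Leontief inverse (I − A)⁻¹ = adj(I−A) / det(I−A).
Column 3 of adj(I−A): (0.245375, 0.125375, 0.307375, 0.119750); det(I−A) = 0.2175875.
m_3 = (0.245375 + 0.125375 + 0.307375 + 0.119750) / 0.2175875 = 0.797875 / 0.2175875 ≈ 3.667.

m_3 = 3.667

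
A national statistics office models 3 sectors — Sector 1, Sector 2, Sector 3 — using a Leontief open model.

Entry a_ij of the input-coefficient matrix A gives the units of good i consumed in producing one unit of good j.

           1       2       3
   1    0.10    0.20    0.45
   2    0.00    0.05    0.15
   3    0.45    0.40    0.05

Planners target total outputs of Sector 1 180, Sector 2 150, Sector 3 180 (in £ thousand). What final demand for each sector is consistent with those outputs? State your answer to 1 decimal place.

I − A =
  [   0.90    -0.20    -0.45]
  [   0.00     0.95    -0.15]
  [  -0.45    -0.40     0.95]
d = (I − A) x:
  d_1 = (+0.90)·180 + (-0.20)·150 + (-0.45)·180 = 51.0
  d_2 = (+0.00)·180 + (+0.95)·150 + (-0.15)·180 = 115.5
  d_3 = (-0.45)·180 + (-0.40)·150 + (+0.95)·180 = 30.0

d_1 = 51.0, d_2 = 115.5, d_3 = 30.0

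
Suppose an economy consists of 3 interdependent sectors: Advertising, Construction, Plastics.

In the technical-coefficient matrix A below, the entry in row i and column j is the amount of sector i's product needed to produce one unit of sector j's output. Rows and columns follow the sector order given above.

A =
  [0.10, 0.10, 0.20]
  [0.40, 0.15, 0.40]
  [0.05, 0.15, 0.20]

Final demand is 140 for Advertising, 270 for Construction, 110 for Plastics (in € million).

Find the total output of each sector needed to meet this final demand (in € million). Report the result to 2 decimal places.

I − A =
  [   0.90    -0.10    -0.20]
  [  -0.40     0.85    -0.40]
  [  -0.05    -0.15     0.80]
Cofactors of I−A, C_ij = (−1)^(i+j)·(minor ij) (rows/columns in the sector order above):
  C_11 = (0.85)(0.80) − (-0.40)(-0.15) = 0.6200
  C_12 = −[(-0.40)(0.80) − (-0.40)(-0.05)] = 0.3400
  C_13 = (-0.40)(-0.15) − (0.85)(-0.05) = 0.1025
  C_21 = −[(-0.10)(0.80) − (-0.20)(-0.15)] = 0.1100
  C_22 = (0.90)(0.80) − (-0.20)(-0.05) = 0.7100
  C_23 = −[(0.90)(-0.15) − (-0.10)(-0.05)] = 0.1400
  C_31 = (-0.10)(-0.40) − (-0.20)(0.85) = 0.2100
  C_32 = −[(0.90)(-0.40) − (-0.20)(-0.40)] = 0.4400
  C_33 = (0.90)(0.85) − (-0.10)(-0.40) = 0.7250
det(I−A) = Σ_j (I−A)_1j·C_1j = (0.90)(0.6200) + (-0.10)(0.3400) + (-0.20)(0.1025) = 0.5035
adj(I−A) = Cᵀ =
  [ 0.6200   0.1100   0.2100]
  [ 0.3400   0.7100   0.4400]
  [ 0.1025   0.1400   0.7250]
(I − A)⁻¹ = adj(I−A) / det(I−A) ≈
  [   1.2314     0.2185     0.4171]
  [   0.6753     1.4101     0.8739]
  [   0.2036     0.2781     1.4399]
x = (I − A)⁻¹ d = adj(I−A)·d / det(I−A), with det(I−A) = 0.5035:
  x_1 = (0.6200·140 + 0.1100·270 + 0.2100·110) / 0.5035 = 139.60 / 0.5035 ≈ 277.26
  x_2 = (0.3400·140 + 0.7100·270 + 0.4400·110) / 0.5035 = 287.70 / 0.5035 ≈ 571.40
  x_3 = (0.1025·140 + 0.1400·270 + 0.7250·110) / 0.5035 = 131.90 / 0.5035 ≈ 261.97

x_1 = 277.26, x_2 = 571.40, x_3 = 261.97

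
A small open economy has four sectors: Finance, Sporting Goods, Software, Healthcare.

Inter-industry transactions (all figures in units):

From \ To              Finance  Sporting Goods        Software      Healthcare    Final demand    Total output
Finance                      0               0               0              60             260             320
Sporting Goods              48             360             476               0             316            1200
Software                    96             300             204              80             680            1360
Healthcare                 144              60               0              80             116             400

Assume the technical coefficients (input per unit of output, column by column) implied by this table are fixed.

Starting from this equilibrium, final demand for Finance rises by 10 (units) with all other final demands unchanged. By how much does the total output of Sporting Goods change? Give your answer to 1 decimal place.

Technical coefficients a_ij = z_ij / X_j:
  a_11 = 0/320 = 0.00, a_21 = 48/320 = 0.15, a_31 = 96/320 = 0.30, a_41 = 144/320 = 0.45
  a_12 = 0/1200 = 0.00, a_22 = 360/1200 = 0.30, a_32 = 300/1200 = 0.25, a_42 = 60/1200 = 0.05
  a_13 = 0/1360 = 0.00, a_23 = 476/1360 = 0.35, a_33 = 204/1360 = 0.15, a_43 = 0/1360 = 0.00
  a_14 = 60/400 = 0.15, a_24 = 0/400 = 0.00, a_34 = 80/400 = 0.20, a_44 = 80/400 = 0.20
I − A =
  [   1.00     0.00     0.00    -0.15]
  [  -0.15     0.70    -0.35     0.00]
  [  -0.30    -0.25     0.85    -0.20]
  [  -0.45    -0.05     0.00     0.80]
Compute the cofactors C_ij = (−1)^(i+j)·(3×3 minor ij) of I−A; the adjugate is their transpose:
adj(I−A) = Cᵀ =
  [ 0.402500   0.006375   0.002625   0.076125]
  [ 0.217500   0.622625   0.256375   0.104875]
  [ 0.262500   0.195375   0.511625   0.177125]
  [ 0.240000   0.042500   0.017500   0.507500]
det(I−A) = Σ_j (I−A)_1j·C_1j = (1.00)(0.402500) + (0.00)(0.217500) + (0.00)(0.262500) + (-0.15)(0.240000) = 0.3665
(I − A)⁻¹ = adj(I−A) / det(I−A) ≈
  [   1.0982     0.0174     0.0072     0.2077]
  [   0.5935     1.6988     0.6995     0.2862]
  [   0.7162     0.5331     1.3960     0.4833]
  [   0.6548     0.1160     0.0477     1.3847]
Δx = (I − A)⁻¹ Δd with Δd having +10 in the Finance component and 0 elsewhere.
So Δx_2 = L_21 · (+10), where L_21 = adj(I−A)_21 / det(I−A) = 0.217500 / 0.3665.
Δx_2 = 0.217500 × (+10) / 0.3665 = 2.175 / 0.3665 ≈ 5.9.

Δx_2 = 5.9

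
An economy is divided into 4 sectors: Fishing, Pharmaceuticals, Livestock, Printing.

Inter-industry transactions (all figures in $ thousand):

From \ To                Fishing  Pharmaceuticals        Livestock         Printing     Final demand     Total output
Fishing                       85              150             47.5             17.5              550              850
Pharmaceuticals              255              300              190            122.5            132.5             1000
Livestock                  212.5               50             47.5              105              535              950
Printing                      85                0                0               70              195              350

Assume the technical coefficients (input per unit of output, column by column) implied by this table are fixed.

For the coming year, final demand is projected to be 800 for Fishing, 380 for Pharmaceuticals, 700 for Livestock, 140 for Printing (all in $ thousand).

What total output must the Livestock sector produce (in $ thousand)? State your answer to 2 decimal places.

x_3 = 1252.51

Technical coefficients a_ij = z_ij / X_j:
  a_11 = 85/850 = 0.10, a_21 = 255/850 = 0.30, a_31 = 212.5/850 = 0.25, a_41 = 85/850 = 0.10
  a_12 = 150/1000 = 0.15, a_22 = 300/1000 = 0.30, a_32 = 50/1000 = 0.05, a_42 = 0/1000 = 0.00
  a_13 = 47.5/950 = 0.05, a_23 = 190/950 = 0.20, a_33 = 47.5/950 = 0.05, a_43 = 0/950 = 0.00
  a_14 = 17.5/350 = 0.05, a_24 = 122.5/350 = 0.35, a_34 = 105/350 = 0.30, a_44 = 70/350 = 0.20
I − A =
  [   0.90    -0.15    -0.05    -0.05]
  [  -0.30     0.70    -0.20    -0.35]
  [  -0.25    -0.05     0.95    -0.30]
  [  -0.10     0.00     0.00     0.80]
Compute the cofactors C_ij = (−1)^(i+j)·(3×3 minor ij) of I−A; the adjugate is their transpose:
adj(I−A) = Cᵀ =
  [ 0.524000   0.116000   0.052000   0.103000]
  [ 0.307250   0.667750   0.156750   0.370125]
  [ 0.174750   0.070250   0.459250   0.213875]
  [ 0.065500   0.014500   0.006500   0.529750]
det(I−A) = Σ_j (I−A)_1j·C_1j = (0.90)(0.524000) + (-0.15)(0.307250) + (-0.05)(0.174750) + (-0.05)(0.065500) = 0.4135
(I − A)⁻¹ = adj(I−A) / det(I−A) ≈
  [   1.2672     0.2805     0.1258     0.2491]
  [   0.7430     1.6149     0.3791     0.8951]
  [   0.4226     0.1699     1.1106     0.5172]
  [   0.1584     0.0351     0.0157     1.2811]
x = (I − A)⁻¹ d = adj(I−A)·d / det(I−A), with det(I−A) = 0.4135:
  x_1 = (0.524000·800 + 0.116000·380 + 0.052000·700 + 0.103000·140) / 0.4135 = 514.10 / 0.4135 ≈ 1243.29
  x_2 = (0.307250·800 + 0.667750·380 + 0.156750·700 + 0.370125·140) / 0.4135 = 661.0875 / 0.4135 ≈ 1598.76
  x_3 = (0.174750·800 + 0.070250·380 + 0.459250·700 + 0.213875·140) / 0.4135 = 517.9125 / 0.4135 ≈ 1252.51
  x_4 = (0.065500·800 + 0.014500·380 + 0.006500·700 + 0.529750·140) / 0.4135 = 136.625 / 0.4135 ≈ 330.41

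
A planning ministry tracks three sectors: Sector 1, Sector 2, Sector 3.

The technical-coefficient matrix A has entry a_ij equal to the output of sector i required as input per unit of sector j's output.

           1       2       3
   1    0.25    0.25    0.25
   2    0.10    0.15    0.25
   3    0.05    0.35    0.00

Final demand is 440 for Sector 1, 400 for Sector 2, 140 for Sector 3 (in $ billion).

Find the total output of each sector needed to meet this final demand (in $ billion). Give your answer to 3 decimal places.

x_1 = 970.679, x_2 = 713.707, x_3 = 438.331

I − A =
  [   0.75    -0.25    -0.25]
  [  -0.10     0.85    -0.25]
  [  -0.05    -0.35     1.00]
Cofactors of I−A, C_ij = (−1)^(i+j)·(minor ij) (rows/columns in the sector order above):
  C_11 = (0.85)(1.00) − (-0.25)(-0.35) = 0.7625
  C_12 = −[(-0.10)(1.00) − (-0.25)(-0.05)] = 0.1125
  C_13 = (-0.10)(-0.35) − (0.85)(-0.05) = 0.0775
  C_21 = −[(-0.25)(1.00) − (-0.25)(-0.35)] = 0.3375
  C_22 = (0.75)(1.00) − (-0.25)(-0.05) = 0.7375
  C_23 = −[(0.75)(-0.35) − (-0.25)(-0.05)] = 0.2750
  C_31 = (-0.25)(-0.25) − (-0.25)(0.85) = 0.2750
  C_32 = −[(0.75)(-0.25) − (-0.25)(-0.10)] = 0.2125
  C_33 = (0.75)(0.85) − (-0.25)(-0.10) = 0.6125
det(I−A) = Σ_j (I−A)_1j·C_1j = (0.75)(0.7625) + (-0.25)(0.1125) + (-0.25)(0.0775) = 0.524375
adj(I−A) = Cᵀ =
  [ 0.7625   0.3375   0.2750]
  [ 0.1125   0.7375   0.2125]
  [ 0.0775   0.2750   0.6125]
(I − A)⁻¹ = adj(I−A) / det(I−A) ≈
  [   1.4541     0.6436     0.5244]
  [   0.2145     1.4064     0.4052]
  [   0.1478     0.5244     1.1681]
x = (I − A)⁻¹ d = adj(I−A)·d / det(I−A), with det(I−A) = 0.524375:
  x_1 = (0.7625·440 + 0.3375·400 + 0.2750·140) / 0.524375 = 509.00 / 0.524375 ≈ 970.679
  x_2 = (0.1125·440 + 0.7375·400 + 0.2125·140) / 0.524375 = 374.25 / 0.524375 ≈ 713.707
  x_3 = (0.0775·440 + 0.2750·400 + 0.6125·140) / 0.524375 = 229.85 / 0.524375 ≈ 438.331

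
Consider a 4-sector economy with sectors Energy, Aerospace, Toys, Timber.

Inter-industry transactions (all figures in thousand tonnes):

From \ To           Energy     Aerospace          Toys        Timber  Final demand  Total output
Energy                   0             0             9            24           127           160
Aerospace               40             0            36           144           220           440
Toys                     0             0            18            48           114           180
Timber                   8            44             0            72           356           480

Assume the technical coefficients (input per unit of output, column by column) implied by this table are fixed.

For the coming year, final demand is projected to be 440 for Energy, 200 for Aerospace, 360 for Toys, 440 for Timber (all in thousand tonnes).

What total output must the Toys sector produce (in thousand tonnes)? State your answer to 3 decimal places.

x_3 = 468.624

Technical coefficients a_ij = z_ij / X_j:
  a_11 = 0/160 = 0.00, a_21 = 40/160 = 0.25, a_31 = 0/160 = 0.00, a_41 = 8/160 = 0.05
  a_12 = 0/440 = 0.00, a_22 = 0/440 = 0.00, a_32 = 0/440 = 0.00, a_42 = 44/440 = 0.10
  a_13 = 9/180 = 0.05, a_23 = 36/180 = 0.20, a_33 = 18/180 = 0.10, a_43 = 0/180 = 0.00
  a_14 = 24/480 = 0.05, a_24 = 144/480 = 0.30, a_34 = 48/480 = 0.10, a_44 = 72/480 = 0.15
I − A =
  [   1.00     0.00    -0.05    -0.05]
  [  -0.25     1.00    -0.20    -0.30]
  [   0.00     0.00     0.90    -0.10]
  [  -0.05    -0.10     0.00     0.85]
Compute the cofactors C_ij = (−1)^(i+j)·(3×3 minor ij) of I−A; the adjugate is their transpose:
adj(I−A) = Cᵀ =
  [ 0.736000   0.005000   0.042000   0.050000]
  [ 0.205750   0.762500   0.180875   0.302500]
  [ 0.007500   0.010000   0.816250   0.100000]
  [ 0.067500   0.090000   0.023750   0.900000]
det(I−A) = Σ_j (I−A)_1j·C_1j = (1.00)(0.736000) + (0.00)(0.205750) + (-0.05)(0.007500) + (-0.05)(0.067500) = 0.73225
(I − A)⁻¹ = adj(I−A) / det(I−A) ≈
  [   1.0051     0.0068     0.0574     0.0683]
  [   0.2810     1.0413     0.2470     0.4131]
  [   0.0102     0.0137     1.1147     0.1366]
  [   0.0922     0.1229     0.0324     1.2291]
x = (I − A)⁻¹ d = adj(I−A)·d / det(I−A), with det(I−A) = 0.73225:
  x_1 = (0.736000·440 + 0.005000·200 + 0.042000·360 + 0.050000·440) / 0.73225 = 361.96 / 0.73225 ≈ 494.312
  x_2 = (0.205750·440 + 0.762500·200 + 0.180875·360 + 0.302500·440) / 0.73225 = 441.245 / 0.73225 ≈ 602.588
  x_3 = (0.007500·440 + 0.010000·200 + 0.816250·360 + 0.100000·440) / 0.73225 = 343.15 / 0.73225 ≈ 468.624
  x_4 = (0.067500·440 + 0.090000·200 + 0.023750·360 + 0.900000·440) / 0.73225 = 452.25 / 0.73225 ≈ 617.617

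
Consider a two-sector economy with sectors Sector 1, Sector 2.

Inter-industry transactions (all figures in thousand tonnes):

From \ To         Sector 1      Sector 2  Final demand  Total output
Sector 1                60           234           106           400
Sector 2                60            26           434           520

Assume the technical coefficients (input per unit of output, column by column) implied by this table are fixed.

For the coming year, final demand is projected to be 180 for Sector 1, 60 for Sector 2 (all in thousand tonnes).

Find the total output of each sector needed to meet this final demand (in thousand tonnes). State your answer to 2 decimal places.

x_1 = 267.57, x_2 = 105.41

Technical coefficients a_ij = z_ij / X_j:
  a_11 = 60/400 = 0.15, a_21 = 60/400 = 0.15
  a_12 = 234/520 = 0.45, a_22 = 26/520 = 0.05
I − A =
  [   0.85    -0.45]
  [  -0.15     0.95]
det(I−A) = (0.85)(0.95) − (-0.45)(-0.15) = 0.7400
adj(I−A) = [[0.95, 0.45], [0.15, 0.85]]
(I − A)⁻¹ = adj(I−A) / det(I−A) ≈
  [   1.2838     0.6081]
  [   0.2027     1.1486]
x = (I − A)⁻¹ d = adj(I−A)·d / det(I−A), with det(I−A) = 0.7400:
  x_1 = (0.95·180 + 0.45·60) / 0.7400 = 198.00 / 0.7400 ≈ 267.57
  x_2 = (0.15·180 + 0.85·60) / 0.7400 = 78.00 / 0.7400 ≈ 105.41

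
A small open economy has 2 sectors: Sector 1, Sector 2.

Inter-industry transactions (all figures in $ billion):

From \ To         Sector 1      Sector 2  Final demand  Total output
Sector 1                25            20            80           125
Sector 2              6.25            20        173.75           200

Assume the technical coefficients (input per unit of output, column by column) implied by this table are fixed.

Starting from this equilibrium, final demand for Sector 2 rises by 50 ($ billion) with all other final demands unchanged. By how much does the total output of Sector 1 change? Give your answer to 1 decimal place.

Technical coefficients a_ij = z_ij / X_j:
  a_11 = 25/125 = 0.20, a_21 = 6.25/125 = 0.05
  a_12 = 20/200 = 0.10, a_22 = 20/200 = 0.10
I − A =
  [   0.80    -0.10]
  [  -0.05     0.90]
det(I−A) = (0.80)(0.90) − (-0.10)(-0.05) = 0.7150
adj(I−A) = [[0.90, 0.10], [0.05, 0.80]]
(I − A)⁻¹ = adj(I−A) / det(I−A) ≈
  [   1.2587     0.1399]
  [   0.0699     1.1189]
Δx = (I − A)⁻¹ Δd with Δd having +50 in the Sector 2 component and 0 elsewhere.
So Δx_1 = L_12 · (+50), where L_12 = adj(I−A)_12 / det(I−A) = 0.10 / 0.7150.
Δx_1 = 0.10 × (+50) / 0.7150 = 5.00 / 0.7150 ≈ 7.0.

Δx_1 = 7.0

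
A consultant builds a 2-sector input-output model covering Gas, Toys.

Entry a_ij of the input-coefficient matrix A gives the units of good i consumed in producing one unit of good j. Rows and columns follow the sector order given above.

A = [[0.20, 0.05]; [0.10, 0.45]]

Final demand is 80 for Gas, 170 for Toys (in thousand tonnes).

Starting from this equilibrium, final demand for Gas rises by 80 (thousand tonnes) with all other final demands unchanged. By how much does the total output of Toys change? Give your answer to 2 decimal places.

Δx_T = 18.39

I − A =
  [   0.80    -0.05]
  [  -0.10     0.55]
det(I−A) = (0.80)(0.55) − (-0.05)(-0.10) = 0.4350
adj(I−A) = [[0.55, 0.05], [0.10, 0.80]]
(I − A)⁻¹ = adj(I−A) / det(I−A) ≈
  [   1.2644     0.1149]
  [   0.2299     1.8391]
Δx = (I − A)⁻¹ Δd with Δd having +80 in the Gas component and 0 elsewhere.
So Δx_T = L_TG · (+80), where L_TG = adj(I−A)_TG / det(I−A) = 0.10 / 0.4350.
Δx_T = 0.10 × (+80) / 0.4350 = 8.00 / 0.4350 ≈ 18.39.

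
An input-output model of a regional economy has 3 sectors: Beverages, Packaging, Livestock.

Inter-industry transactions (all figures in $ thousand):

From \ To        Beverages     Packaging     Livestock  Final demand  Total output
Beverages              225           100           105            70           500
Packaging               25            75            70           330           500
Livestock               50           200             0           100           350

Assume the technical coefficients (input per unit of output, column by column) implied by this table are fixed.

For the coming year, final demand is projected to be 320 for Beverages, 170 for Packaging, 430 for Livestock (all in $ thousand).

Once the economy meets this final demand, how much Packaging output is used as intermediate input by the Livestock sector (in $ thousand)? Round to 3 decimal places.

z_23 = 143.452

Technical coefficients a_ij = z_ij / X_j:
  a_11 = 225/500 = 0.45, a_21 = 25/500 = 0.05, a_31 = 50/500 = 0.10
  a_12 = 100/500 = 0.20, a_22 = 75/500 = 0.15, a_32 = 200/500 = 0.40
  a_13 = 105/350 = 0.30, a_23 = 70/350 = 0.20, a_33 = 0/350 = 0.00
I − A =
  [   0.55    -0.20    -0.30]
  [  -0.05     0.85    -0.20]
  [  -0.10    -0.40     1.00]
Cofactors of I−A, C_ij = (−1)^(i+j)·(minor ij) (rows/columns in the sector order above):
  C_11 = (0.85)(1.00) − (-0.20)(-0.40) = 0.7700
  C_12 = −[(-0.05)(1.00) − (-0.20)(-0.10)] = 0.0700
  C_13 = (-0.05)(-0.40) − (0.85)(-0.10) = 0.1050
  C_21 = −[(-0.20)(1.00) − (-0.30)(-0.40)] = 0.3200
  C_22 = (0.55)(1.00) − (-0.30)(-0.10) = 0.5200
  C_23 = −[(0.55)(-0.40) − (-0.20)(-0.10)] = 0.2400
  C_31 = (-0.20)(-0.20) − (-0.30)(0.85) = 0.2950
  C_32 = −[(0.55)(-0.20) − (-0.30)(-0.05)] = 0.1250
  C_33 = (0.55)(0.85) − (-0.20)(-0.05) = 0.4575
det(I−A) = Σ_j (I−A)_1j·C_1j = (0.55)(0.7700) + (-0.20)(0.0700) + (-0.30)(0.1050) = 0.3780
adj(I−A) = Cᵀ =
  [ 0.7700   0.3200   0.2950]
  [ 0.0700   0.5200   0.1250]
  [ 0.1050   0.2400   0.4575]
(I − A)⁻¹ = adj(I−A) / det(I−A) ≈
  [   2.0370     0.8466     0.7804]
  [   0.1852     1.3757     0.3307]
  [   0.2778     0.6349     1.2103]
First solve x = (I − A)⁻¹ d = adj(I−A)·d / det(I−A); in particular x_3 = (0.1050·320 + 0.2400·170 + 0.4575·430) / 0.3780 = 271.125 / 0.3780 ≈ 717.26190.
Intermediate flow from 2 to 3: z_23 = a_23 · x_3 = 0.20 × 271.125 / 0.3780 = 54.225 / 0.3780 ≈ 143.452.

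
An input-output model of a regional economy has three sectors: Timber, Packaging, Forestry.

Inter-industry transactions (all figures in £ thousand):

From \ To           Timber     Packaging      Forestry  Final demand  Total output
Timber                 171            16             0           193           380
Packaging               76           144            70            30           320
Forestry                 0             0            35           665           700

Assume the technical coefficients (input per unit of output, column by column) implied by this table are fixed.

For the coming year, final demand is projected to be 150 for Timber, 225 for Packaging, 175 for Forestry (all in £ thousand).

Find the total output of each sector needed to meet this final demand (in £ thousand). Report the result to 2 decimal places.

Technical coefficients a_ij = z_ij / X_j:
  a_11 = 171/380 = 0.45, a_21 = 76/380 = 0.20, a_31 = 0/380 = 0.00
  a_12 = 16/320 = 0.05, a_22 = 144/320 = 0.45, a_32 = 0/320 = 0.00
  a_13 = 0/700 = 0.00, a_23 = 70/700 = 0.10, a_33 = 35/700 = 0.05
I − A =
  [   0.55    -0.05     0.00]
  [  -0.20     0.55    -0.10]
  [   0.00     0.00     0.95]
Cofactors of I−A, C_ij = (−1)^(i+j)·(minor ij) (rows/columns in the sector order above):
  C_11 = (0.55)(0.95) − (-0.10)(0.00) = 0.5225
  C_12 = −[(-0.20)(0.95) − (-0.10)(0.00)] = 0.1900
  C_13 = (-0.20)(0.00) − (0.55)(0.00) = 0.0000
  C_21 = −[(-0.05)(0.95) − (0.00)(0.00)] = 0.0475
  C_22 = (0.55)(0.95) − (0.00)(0.00) = 0.5225
  C_23 = −[(0.55)(0.00) − (-0.05)(0.00)] = 0.0000
  C_31 = (-0.05)(-0.10) − (0.00)(0.55) = 0.0050
  C_32 = −[(0.55)(-0.10) − (0.00)(-0.20)] = 0.0550
  C_33 = (0.55)(0.55) − (-0.05)(-0.20) = 0.2925
det(I−A) = Σ_j (I−A)_1j·C_1j = (0.55)(0.5225) + (-0.05)(0.1900) + (0.00)(0.0000) = 0.277875
adj(I−A) = Cᵀ =
  [ 0.5225   0.0475   0.0050]
  [ 0.1900   0.5225   0.0550]
  [ 0.0000   0.0000   0.2925]
(I − A)⁻¹ = adj(I−A) / det(I−A) ≈
  [   1.8803     0.1709     0.0180]
  [   0.6838     1.8803     0.1979]
  [   0.0000     0.0000     1.0526]
x = (I − A)⁻¹ d = adj(I−A)·d / det(I−A), with det(I−A) = 0.277875:
  x_1 = (0.5225·150 + 0.0475·225 + 0.0050·175) / 0.277875 = 89.9375 / 0.277875 ≈ 323.66
  x_2 = (0.1900·150 + 0.5225·225 + 0.0550·175) / 0.277875 = 155.6875 / 0.277875 ≈ 560.28
  x_3 = (0.0000·150 + 0.0000·225 + 0.2925·175) / 0.277875 = 51.1875 / 0.277875 ≈ 184.21

x_1 = 323.66, x_2 = 560.28, x_3 = 184.21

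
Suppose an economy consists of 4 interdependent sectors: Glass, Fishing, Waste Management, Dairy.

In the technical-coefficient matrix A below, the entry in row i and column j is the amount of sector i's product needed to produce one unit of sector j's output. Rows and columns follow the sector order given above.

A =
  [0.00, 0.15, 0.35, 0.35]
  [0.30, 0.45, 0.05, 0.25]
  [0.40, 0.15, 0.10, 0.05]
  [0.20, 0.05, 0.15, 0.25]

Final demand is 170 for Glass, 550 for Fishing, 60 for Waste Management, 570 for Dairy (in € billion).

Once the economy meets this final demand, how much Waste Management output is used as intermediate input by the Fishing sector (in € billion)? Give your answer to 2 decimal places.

z_32 = 414.07

I − A =
  [   1.00    -0.15    -0.35    -0.35]
  [  -0.30     0.55    -0.05    -0.25]
  [  -0.40    -0.15     0.90    -0.05]
  [  -0.20    -0.05    -0.15     0.75]
Compute the cofactors C_ij = (−1)^(i+j)·(3×3 minor ij) of I−A; the adjugate is their transpose:
adj(I−A) = Cᵀ =
  [ 0.34450   0.16400   0.18100   0.22750]
  [ 0.27575   0.47500   0.18350   0.29925]
  [ 0.20750   0.15800   0.31500   0.17050]
  [ 0.15175   0.10700   0.12350   0.35125]
det(I−A) = Σ_j (I−A)_1j·C_1j = (1.00)(0.34450) + (-0.15)(0.27575) + (-0.35)(0.20750) + (-0.35)(0.15175) = 0.1774
(I − A)⁻¹ = adj(I−A) / det(I−A) ≈
  [   1.9419     0.9245     1.0203     1.2824]
  [   1.5544     2.6776     1.0344     1.6869]
  [   1.1697     0.8906     1.7756     0.9611]
  [   0.8554     0.6032     0.6962     1.9800]
First solve x = (I − A)⁻¹ d = adj(I−A)·d / det(I−A); in particular x_2 = (0.27575·170 + 0.47500·550 + 0.18350·60 + 0.29925·570) / 0.1774 = 489.71 / 0.1774 ≈ 2760.4848.
Intermediate flow from 3 to 2: z_32 = a_32 · x_2 = 0.15 × 489.71 / 0.1774 = 73.4565 / 0.1774 ≈ 414.07.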